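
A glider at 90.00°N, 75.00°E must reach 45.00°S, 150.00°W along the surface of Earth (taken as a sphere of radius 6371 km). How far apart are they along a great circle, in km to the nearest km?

15011 km

In radians: φ₁ = 1.5708, φ₂ = -0.7854, Δλ = 135.000° = 2.3562 rad.
cos c = sin φ₁ sin φ₂ + cos φ₁ cos φ₂ cos Δλ = (1.0000)(-0.7071) + (0.0000)(0.7071)(-0.7071) = -0.70711,
so c = arccos(-0.70711) = 2.35619 rad.
Distance = R·c = 6371 × 2.3562 ≈ 15011 km.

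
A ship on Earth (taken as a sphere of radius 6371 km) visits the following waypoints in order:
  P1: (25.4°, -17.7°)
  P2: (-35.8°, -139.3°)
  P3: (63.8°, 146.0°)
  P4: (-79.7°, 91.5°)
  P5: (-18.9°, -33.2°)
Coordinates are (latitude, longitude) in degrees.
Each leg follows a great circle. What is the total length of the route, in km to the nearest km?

52136 km

Leg P1→P2: central angle 2.2586 rad, distance 14389.3 km.
Leg P2→P3: central angle 2.0157 rad, distance 12842.0 km.
Leg P3→P4: central angle 2.5625 rad, distance 16325.7 km.
Leg P4→P5: central angle 1.3465 rad, distance 8578.7 km.
Total: 14389.3 + 12842.0 + 16325.7 + 8578.7 ≈ 52136 km.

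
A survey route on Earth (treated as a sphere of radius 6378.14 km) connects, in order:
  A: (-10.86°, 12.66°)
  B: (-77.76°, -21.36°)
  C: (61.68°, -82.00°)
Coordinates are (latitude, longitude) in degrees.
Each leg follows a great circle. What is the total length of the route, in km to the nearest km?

23744 km

Leg A→B: central angle 1.2061 rad, distance 7692.4 km.
Leg B→C: central angle 2.5166 rad, distance 16051.5 km.
Total: 7692.4 + 16051.5 ≈ 23744 km.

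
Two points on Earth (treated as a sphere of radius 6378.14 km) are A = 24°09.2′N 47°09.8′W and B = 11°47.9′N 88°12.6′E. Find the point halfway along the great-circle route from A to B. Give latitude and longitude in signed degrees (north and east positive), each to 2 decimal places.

40.41°, 25.41°

The central angle between A and B is δ = 2.1556 rad.
With f = 0.5, the slerp weights are sin((1−f)δ)/sin δ = 1.0565 and sin(fδ)/sin δ = 1.0565.
Weighted sum of the unit vectors: (1.0565)·(0.6204,-0.6691,0.4092) + (1.0565)·(0.0306,0.9784,0.2045) = (0.6877, 0.3268, 0.6483).
Converting back: φ = atan2(z, √(x²+y²)) = 40.41°, λ = atan2(y, x) = 25.41°.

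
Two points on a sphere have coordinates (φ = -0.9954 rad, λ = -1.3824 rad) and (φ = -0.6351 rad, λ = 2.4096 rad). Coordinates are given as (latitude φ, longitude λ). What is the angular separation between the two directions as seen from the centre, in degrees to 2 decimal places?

81.42°

Let φ₁ = -0.9954 rad, φ₂ = -0.6351 rad, and Δλ = -2.4912 rad.
cos c = sin φ₁ sin φ₂ + cos φ₁ cos φ₂ cos Δλ = (-0.8390)(-0.5933) + (0.5442)(0.8050)(-0.7958) = 0.14910,
so c = arccos(0.14910) = 1.42113 rad.
So the angular separation is 81.42°.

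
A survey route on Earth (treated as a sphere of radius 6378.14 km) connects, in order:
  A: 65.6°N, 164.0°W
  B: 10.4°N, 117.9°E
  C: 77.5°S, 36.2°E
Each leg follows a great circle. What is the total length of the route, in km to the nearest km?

Leg A→B: central angle 1.3200 rad, distance 8419.1 km.
Leg B→C: central angle 1.7168 rad, distance 10950.1 km.
Total: 8419.1 + 10950.1 ≈ 19369 km.

19369 km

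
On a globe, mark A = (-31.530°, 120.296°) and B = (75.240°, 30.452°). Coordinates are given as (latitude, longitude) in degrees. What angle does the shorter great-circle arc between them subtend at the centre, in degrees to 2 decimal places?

With latitudes φ₁ = -31.530°, φ₂ = 75.240° and longitude difference Δλ = -89.844°:
cos c = sin φ₁ sin φ₂ + cos φ₁ cos φ₂ cos Δλ = (-0.5229)(0.9670) + (0.8524)(0.2548)(0.0027) = -0.50510,
so c = arccos(-0.50510) = 2.10029 rad.
So the angular separation is 120.34°.

120.34°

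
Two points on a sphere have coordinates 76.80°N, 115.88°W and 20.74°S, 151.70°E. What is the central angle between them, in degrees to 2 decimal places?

110.72°

Let φ₁ = 1.3404 rad, φ₂ = -0.3620 rad, and Δλ = -1.6130 rad.
Haversine: a = sin²(Δφ/2) + cos φ₁ cos φ₂ sin²(Δλ/2) = 0.5656 + (0.2284)(0.9352)(0.5211) = 0.67689.
Central angle c = 2·arcsin(√a) = 1.93241 rad.
So the angular separation is 110.72°.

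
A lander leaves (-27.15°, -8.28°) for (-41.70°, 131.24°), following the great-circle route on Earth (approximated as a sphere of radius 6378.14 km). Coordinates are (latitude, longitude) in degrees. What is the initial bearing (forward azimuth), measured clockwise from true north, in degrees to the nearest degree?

Δλ = 139.520° = 2.4351 rad.
y = sin Δλ · cos φ₂ = (0.6492)(0.7466) = 0.4847
x = cos φ₁ sin φ₂ − sin φ₁ cos φ₂ cos Δλ = (0.8898)(-0.6652) − (-0.4563)(0.7466)(-0.7606) = -0.8511
θ = atan2(y, x) = 150.34°, so the bearing is 150°.

150°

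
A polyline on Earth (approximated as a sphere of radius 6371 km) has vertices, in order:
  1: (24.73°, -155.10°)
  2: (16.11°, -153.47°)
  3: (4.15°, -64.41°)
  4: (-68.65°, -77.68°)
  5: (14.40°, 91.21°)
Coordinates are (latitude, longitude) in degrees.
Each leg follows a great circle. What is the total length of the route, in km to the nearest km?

32843 km

Leg 1→2: central angle 0.1528 rad, distance 973.4 km.
Leg 2→3: central angle 1.5350 rad, distance 9779.4 km.
Leg 3→4: central angle 1.2807 rad, distance 8159.6 km.
Leg 4→5: central angle 2.1866 rad, distance 13931.0 km.
Total: 973.4 + 9779.4 + 8159.6 + 13931.0 ≈ 32843 km.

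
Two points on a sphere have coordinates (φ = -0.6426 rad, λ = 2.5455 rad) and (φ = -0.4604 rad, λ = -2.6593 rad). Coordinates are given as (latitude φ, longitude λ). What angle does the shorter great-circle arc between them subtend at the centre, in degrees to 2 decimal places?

52.75°

In radians: φ₁ = -0.6426, φ₂ = -0.4604, Δλ = 61.787° = 1.0784 rad.
Haversine: a = sin²(Δφ/2) + cos φ₁ cos φ₂ sin²(Δλ/2) = 0.0083 + (0.8005)(0.8959)(0.2636) = 0.19734.
Central angle c = 2·arcsin(√a) = 0.92064 rad.
So the angular separation is 52.75°.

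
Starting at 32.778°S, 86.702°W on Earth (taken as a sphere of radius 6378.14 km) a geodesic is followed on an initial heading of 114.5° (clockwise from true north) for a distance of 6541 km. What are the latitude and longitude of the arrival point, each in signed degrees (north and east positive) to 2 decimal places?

-35.37°, -14.12°

Angular distance δ = d/R = 6541/6378.14 = 1.02553 rad; initial bearing θ = 1.9984 rad.
sin φ₂ = sin φ₁ cos δ + cos φ₁ sin δ cos θ = (-0.5414)(0.5186) + (0.8408)(0.8550)(-0.4147) = -0.5789, so φ₂ = -35.37°.
Δλ = atan2(sin θ sin δ cos φ₁, cos δ − sin φ₁ sin φ₂) = atan2(0.6541, 0.2052) = 72.580°.
λ₂ = -86.702° + 72.580° = -14.12°.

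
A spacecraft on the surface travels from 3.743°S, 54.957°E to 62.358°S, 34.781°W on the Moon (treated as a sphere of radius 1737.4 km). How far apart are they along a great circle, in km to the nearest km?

With latitudes φ₁ = -3.743°, φ₂ = -62.358° and longitude difference Δλ = -89.738°:
cos c = sin φ₁ sin φ₂ + cos φ₁ cos φ₂ cos Δλ = (-0.0653)(-0.8859) + (0.9979)(0.4639)(0.0046) = 0.05995,
so c = arccos(0.05995) = 1.51081 rad.
Distance = R·c = 1737.4 × 1.5108 ≈ 2625 km.

2625 km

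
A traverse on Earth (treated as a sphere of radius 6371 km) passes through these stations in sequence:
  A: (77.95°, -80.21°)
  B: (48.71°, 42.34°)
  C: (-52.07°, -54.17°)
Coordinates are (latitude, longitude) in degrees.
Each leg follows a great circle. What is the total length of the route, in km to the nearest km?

19830 km

Leg A→B: central angle 0.8490 rad, distance 5409.2 km.
Leg B→C: central angle 2.2635 rad, distance 14421.0 km.
Total: 5409.2 + 14421.0 ≈ 19830 km.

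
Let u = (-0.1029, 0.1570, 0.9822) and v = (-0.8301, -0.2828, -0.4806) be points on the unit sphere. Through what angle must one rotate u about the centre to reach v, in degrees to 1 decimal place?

u·v = -0.4310; |u| = 1.0000, |v| = 1.0000.
cos θ = (u·v)/(|u||v|) = -0.4310, so θ = 115.5°.

115.5°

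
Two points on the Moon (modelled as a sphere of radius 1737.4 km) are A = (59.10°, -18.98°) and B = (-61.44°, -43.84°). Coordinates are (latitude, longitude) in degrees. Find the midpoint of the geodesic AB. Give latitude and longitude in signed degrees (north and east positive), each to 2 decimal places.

Central angle δ = 2.1304 rad. Interpolating on the sphere with fraction f = 0.5:
P = [sin((1−f)δ)·A + sin(fδ)·B] / sin δ = 1.0324·A + 1.0324·B in Cartesian coordinates,
giving P = (0.8574, -0.5143, -0.0209), i.e. latitude -1.20°, longitude -30.96°.

-1.20°, -30.96°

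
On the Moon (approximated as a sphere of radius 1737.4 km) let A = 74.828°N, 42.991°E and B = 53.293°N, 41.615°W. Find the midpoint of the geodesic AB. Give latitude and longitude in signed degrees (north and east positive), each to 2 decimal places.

The central angle between A and B is δ = 0.6625 rad.
With f = 0.5, the slerp weights are sin((1−f)δ)/sin δ = 0.5287 and sin(fδ)/sin δ = 0.5287.
Weighted sum of the unit vectors: (0.5287)·(0.1914,0.1785,0.9651) + (0.5287)·(0.4469,-0.3970,0.8017) = (0.3375, -0.1155, 0.9342).
Converting back: φ = atan2(z, √(x²+y²)) = 69.10°, λ = atan2(y, x) = -18.90°.

69.10°, -18.90°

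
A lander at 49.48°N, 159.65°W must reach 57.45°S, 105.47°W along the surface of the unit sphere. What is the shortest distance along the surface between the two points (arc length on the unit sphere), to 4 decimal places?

With latitudes φ₁ = 49.480°, φ₂ = -57.450° and longitude difference Δλ = 54.180°:
cos c = sin φ₁ sin φ₂ + cos φ₁ cos φ₂ cos Δλ = (0.7602)(-0.8429) + (0.6497)(0.5380)(0.5852) = -0.43619,
so c = arccos(-0.43619) = 2.02216 rad.
On the unit sphere the arc length equals the central angle: 2.0222.

2.0222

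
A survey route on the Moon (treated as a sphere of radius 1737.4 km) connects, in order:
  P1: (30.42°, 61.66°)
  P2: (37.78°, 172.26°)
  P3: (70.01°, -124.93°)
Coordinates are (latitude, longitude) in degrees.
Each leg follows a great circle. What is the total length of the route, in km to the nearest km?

Leg P1→P2: central angle 1.5003 rad, distance 2606.7 km.
Leg P2→P3: central angle 0.7965 rad, distance 1383.9 km.
Total: 2606.7 + 1383.9 ≈ 3991 km.

3991 km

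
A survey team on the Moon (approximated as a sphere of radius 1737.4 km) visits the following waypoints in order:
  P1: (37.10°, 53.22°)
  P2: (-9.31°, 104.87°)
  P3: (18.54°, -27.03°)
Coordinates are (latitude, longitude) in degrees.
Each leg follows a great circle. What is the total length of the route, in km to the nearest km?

Leg P1→P2: central angle 1.1693 rad, distance 2031.6 km.
Leg P2→P3: central angle 2.3135 rad, distance 4019.5 km.
Total: 2031.6 + 4019.5 ≈ 6051 km.

6051 km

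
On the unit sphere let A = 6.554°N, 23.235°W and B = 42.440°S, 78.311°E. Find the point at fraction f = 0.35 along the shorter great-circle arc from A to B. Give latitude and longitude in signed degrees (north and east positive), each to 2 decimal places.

The central angle between A and B is δ = 1.7965 rad.
With f = 0.35, the slerp weights are sin((1−f)δ)/sin δ = 0.9438 and sin(fδ)/sin δ = 0.6034.
Weighted sum of the unit vectors: (0.9438)·(0.9129,-0.3919,0.1141) + (0.6034)·(0.1495,0.7227,-0.6748) = (0.9518, 0.0662, -0.2995).
Converting back: φ = atan2(z, √(x²+y²)) = -17.43°, λ = atan2(y, x) = 3.98°.

-17.43°, 3.98°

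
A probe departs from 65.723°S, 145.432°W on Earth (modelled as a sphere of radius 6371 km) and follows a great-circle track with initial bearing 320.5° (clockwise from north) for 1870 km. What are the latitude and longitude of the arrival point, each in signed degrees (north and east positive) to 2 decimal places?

-51.33°, -162.56°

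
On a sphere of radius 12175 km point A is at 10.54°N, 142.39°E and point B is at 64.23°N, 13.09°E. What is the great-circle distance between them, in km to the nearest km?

20417 km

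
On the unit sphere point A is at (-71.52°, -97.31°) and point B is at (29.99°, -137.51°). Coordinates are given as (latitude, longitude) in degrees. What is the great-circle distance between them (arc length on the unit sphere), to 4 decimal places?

With latitudes φ₁ = -71.520°, φ₂ = 29.990° and longitude difference Δλ = -40.200°:
cos c = sin φ₁ sin φ₂ + cos φ₁ cos φ₂ cos Δλ = (-0.9484)(0.4998) + (0.3170)(0.8661)(0.7638) = -0.26439,
so c = arccos(-0.26439) = 1.83836 rad.
On the unit sphere the arc length equals the central angle: 1.8384.

1.8384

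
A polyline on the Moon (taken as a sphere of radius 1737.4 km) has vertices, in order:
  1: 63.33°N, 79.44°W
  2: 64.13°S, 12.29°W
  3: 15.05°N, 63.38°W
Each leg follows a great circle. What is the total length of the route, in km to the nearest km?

Leg 1→2: central angle 2.3862 rad, distance 4145.8 km.
Leg 2→3: central angle 1.5398 rad, distance 2675.2 km.
Total: 4145.8 + 2675.2 ≈ 6821 km.

6821 km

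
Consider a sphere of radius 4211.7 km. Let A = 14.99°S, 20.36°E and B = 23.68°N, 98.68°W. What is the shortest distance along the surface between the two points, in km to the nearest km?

8985 km

Let φ₁ = -0.2616 rad, φ₂ = 0.4133 rad, and Δλ = -2.0776 rad.
cos c = sin φ₁ sin φ₂ + cos φ₁ cos φ₂ cos Δλ = (-0.2587)(0.4016) + (0.9660)(0.9158)(-0.4854) = -0.53330,
so c = arccos(-0.53330) = 2.13330 rad.
Distance = R·c = 4211.7 × 2.1333 ≈ 8985 km.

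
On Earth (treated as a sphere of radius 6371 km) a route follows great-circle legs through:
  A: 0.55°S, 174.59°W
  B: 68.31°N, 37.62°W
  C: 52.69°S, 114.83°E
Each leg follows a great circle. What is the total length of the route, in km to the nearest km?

29563 km

Leg A→B: central angle 1.8536 rad, distance 11809.4 km.
Leg B→C: central angle 2.7867 rad, distance 17753.8 km.
Total: 11809.4 + 17753.8 ≈ 29563 km.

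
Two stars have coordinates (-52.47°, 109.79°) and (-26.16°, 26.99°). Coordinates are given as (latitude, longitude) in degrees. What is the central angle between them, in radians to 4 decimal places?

1.1394 rad

In radians: φ₁ = -0.9158, φ₂ = -0.4566, Δλ = -82.800° = -1.4451 rad.
cos c = sin φ₁ sin φ₂ + cos φ₁ cos φ₂ cos Δλ = (-0.7930)(-0.4409) + (0.6092)(0.8976)(0.1253) = 0.41816,
so c = arccos(0.41816) = 1.13938 rad.
So the angular separation is 1.1394 rad.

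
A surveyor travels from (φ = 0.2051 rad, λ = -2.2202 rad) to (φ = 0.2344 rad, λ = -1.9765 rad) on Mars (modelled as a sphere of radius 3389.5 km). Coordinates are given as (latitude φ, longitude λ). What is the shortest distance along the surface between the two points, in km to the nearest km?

Let φ₁ = 0.2051 rad, φ₂ = 0.2344 rad, and Δλ = 0.2437 rad.
Haversine: a = sin²(Δφ/2) + cos φ₁ cos φ₂ sin²(Δλ/2) = 0.0002 + (0.9790)(0.9727)(0.0148) = 0.01428.
Central angle c = 2·arcsin(√a) = 0.23960 rad.
Distance = R·c = 3389.5 × 0.2396 ≈ 812 km.

812 km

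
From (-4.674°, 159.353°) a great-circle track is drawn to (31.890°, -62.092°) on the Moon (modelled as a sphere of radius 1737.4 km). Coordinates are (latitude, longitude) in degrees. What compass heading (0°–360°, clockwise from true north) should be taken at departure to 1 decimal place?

49.8°

Δλ = 138.555° = 2.4182 rad.
y = sin Δλ · cos φ₂ = (0.6619)(0.8491) = 0.5620
x = cos φ₁ sin φ₂ − sin φ₁ cos φ₂ cos Δλ = (0.9967)(0.5283) − (-0.0815)(0.8491)(-0.7496) = 0.4747
θ = atan2(y, x) = 49.82°, so the bearing is 49.8°.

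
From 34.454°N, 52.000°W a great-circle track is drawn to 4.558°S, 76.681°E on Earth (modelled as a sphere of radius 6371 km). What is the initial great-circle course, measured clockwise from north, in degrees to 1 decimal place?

With φ₁ = 0.6013, φ₂ = -0.0796, Δλ = 2.2459 rad, the forward-azimuth formula gives
θ = atan2( sin Δλ cos φ₂ , cos φ₁ sin φ₂ − sin φ₁ cos φ₂ cos Δλ ) = atan2(0.7782, 0.2869) = 69.76°.
So the initial bearing is 69.8°.

69.8°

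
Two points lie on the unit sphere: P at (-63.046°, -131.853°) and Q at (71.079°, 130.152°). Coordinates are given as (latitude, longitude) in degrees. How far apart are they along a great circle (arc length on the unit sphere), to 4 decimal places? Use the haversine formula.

2.6133

In radians: φ₁ = -1.1004, φ₂ = 1.2406, Δλ = -97.995° = -1.7103 rad.
Haversine: a = sin²(Δφ/2) + cos φ₁ cos φ₂ sin²(Δλ/2) = 0.8481 + (0.4533)(0.3243)(0.5695) = 0.93182.
Central angle c = 2·arcsin(√a) = 2.61326 rad.
On the unit sphere the arc length equals the central angle: 2.6133.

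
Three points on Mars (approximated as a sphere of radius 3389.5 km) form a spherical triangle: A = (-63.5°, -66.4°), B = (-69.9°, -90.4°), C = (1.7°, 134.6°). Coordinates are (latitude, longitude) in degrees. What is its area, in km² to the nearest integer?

Side lengths (central angles): a = 1.8450, b = 2.0297, c = 0.1978 rad; semiperimeter s = 2.0362.
By l'Huilier's theorem, tan(E/4) = √[tan(s/2) tan((s−a)/2) tan((s−b)/2) tan((s−c)/2)], giving spherical excess E = 0.1032 rad.
Area = E·R² = 0.1032 × (3389.5)² ≈ 1185680 km².

1185680 km²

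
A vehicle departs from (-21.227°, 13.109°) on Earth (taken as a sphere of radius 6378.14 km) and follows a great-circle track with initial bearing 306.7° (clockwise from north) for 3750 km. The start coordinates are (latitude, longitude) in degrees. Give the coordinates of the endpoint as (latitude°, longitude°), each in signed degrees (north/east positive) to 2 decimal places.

0.44°, -13.30°

Angular distance δ = d/R = 3750/6378.14 = 0.58795 rad; initial bearing θ = 5.3529 rad.
sin φ₂ = sin φ₁ cos δ + cos φ₁ sin δ cos θ = (-0.3621)(0.8321) + (0.9322)(0.5547)(0.5976) = 0.0077, so φ₂ = 0.44°.
Δλ = atan2(sin θ sin δ cos φ₁, cos δ − sin φ₁ sin φ₂) = atan2(-0.4145, 0.8349) = -26.405°.
λ₂ = 13.109° − 26.405° = -13.30°.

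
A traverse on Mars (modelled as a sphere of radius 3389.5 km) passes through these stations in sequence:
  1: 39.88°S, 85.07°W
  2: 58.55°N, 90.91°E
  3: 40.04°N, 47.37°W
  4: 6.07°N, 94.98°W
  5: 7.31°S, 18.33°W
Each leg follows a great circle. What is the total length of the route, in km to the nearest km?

Leg 1→2: central angle 2.8127 rad, distance 9533.6 km.
Leg 2→3: central angle 1.3174 rad, distance 4465.4 km.
Leg 3→4: central angle 0.9505 rad, distance 3221.7 km.
Leg 4→5: central angle 1.3548 rad, distance 4592.2 km.
Total: 9533.6 + 4465.4 + 3221.7 + 4592.2 ≈ 21813 km.

21813 km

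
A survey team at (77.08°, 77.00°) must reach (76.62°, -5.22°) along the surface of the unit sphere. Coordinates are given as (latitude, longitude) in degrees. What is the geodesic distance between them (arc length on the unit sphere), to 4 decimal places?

In radians: φ₁ = 1.3453, φ₂ = 1.3373, Δλ = -82.220° = -1.4350 rad.
cos c = sin φ₁ sin φ₂ + cos φ₁ cos φ₂ cos Δλ = (0.9747)(0.9729) + (0.2236)(0.2314)(0.1354) = 0.95523,
so c = arccos(0.95523) = 0.30036 rad.
On the unit sphere the arc length equals the central angle: 0.3004.

0.3004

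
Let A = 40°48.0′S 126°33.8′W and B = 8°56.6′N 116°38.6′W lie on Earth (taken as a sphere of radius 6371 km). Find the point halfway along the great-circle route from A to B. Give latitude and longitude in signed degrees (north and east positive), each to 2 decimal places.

-15.98°, -120.95°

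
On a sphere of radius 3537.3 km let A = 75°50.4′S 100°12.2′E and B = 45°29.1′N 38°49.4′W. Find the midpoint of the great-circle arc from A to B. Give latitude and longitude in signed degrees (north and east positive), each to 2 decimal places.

-25.38°, -21.57°

The central angle between A and B is δ = 2.5338 rad.
With f = 0.5, the slerp weights are sin((1−f)δ)/sin δ = 1.6708 and sin(fδ)/sin δ = 1.6708.
Weighted sum of the unit vectors: (1.6708)·(-0.0433,0.2408,-0.9696) + (1.6708)·(0.5462,-0.4395,0.7131) = (0.8402, -0.3321, -0.4286).
Converting back: φ = atan2(z, √(x²+y²)) = -25.38°, λ = atan2(y, x) = -21.57°.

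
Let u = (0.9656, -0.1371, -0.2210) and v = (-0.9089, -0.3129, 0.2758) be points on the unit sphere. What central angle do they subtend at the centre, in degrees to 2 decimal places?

153.59°

u·v = -0.8957; |u| = 1.0000, |v| = 1.0000.
cos θ = (u·v)/(|u||v|) = -0.8956, so θ = 153.59°.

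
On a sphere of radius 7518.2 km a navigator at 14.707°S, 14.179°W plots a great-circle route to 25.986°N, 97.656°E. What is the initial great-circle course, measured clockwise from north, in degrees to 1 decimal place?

With φ₁ = -0.2567, φ₂ = 0.4535, Δλ = 1.9519 rad, the forward-azimuth formula gives
θ = atan2( sin Δλ cos φ₂ , cos φ₁ sin φ₂ − sin φ₁ cos φ₂ cos Δλ ) = atan2(0.8344, 0.3389) = 67.89°.
So the initial bearing is 67.9°.

67.9°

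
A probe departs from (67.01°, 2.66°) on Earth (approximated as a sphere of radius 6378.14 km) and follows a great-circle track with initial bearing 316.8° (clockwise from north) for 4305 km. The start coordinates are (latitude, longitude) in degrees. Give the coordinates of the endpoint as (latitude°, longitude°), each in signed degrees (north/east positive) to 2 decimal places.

Angular distance δ = d/R = 4305/6378.14 = 0.67496 rad; initial bearing θ = 5.5292 rad.
sin φ₂ = sin φ₁ cos δ + cos φ₁ sin δ cos θ = (0.9206)(0.7807) + (0.3906)(0.6249)(0.7290) = 0.8966, so φ₂ = 63.72°.
Δλ = atan2(sin θ sin δ cos φ₁, cos δ − sin φ₁ sin φ₂) = atan2(-0.1671, -0.0447) = -104.973°.
λ₂ = 2.660° − 104.973° = -102.31°.

63.72°, -102.31°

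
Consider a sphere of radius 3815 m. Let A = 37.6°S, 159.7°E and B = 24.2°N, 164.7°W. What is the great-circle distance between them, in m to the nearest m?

4679 m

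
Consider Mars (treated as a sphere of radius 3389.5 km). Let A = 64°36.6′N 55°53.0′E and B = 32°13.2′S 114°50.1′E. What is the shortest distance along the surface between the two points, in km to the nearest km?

6338 km

Let φ₁ = 1.1277 rad, φ₂ = -0.5623 rad, and Δλ = 1.0289 rad.
cos c = sin φ₁ sin φ₂ + cos φ₁ cos φ₂ cos Δλ = (0.9034)(-0.5332) + (0.4288)(0.8460)(0.5158) = -0.29458,
so c = arccos(-0.29458) = 1.86981 rad.
Distance = R·c = 3389.5 × 1.8698 ≈ 6338 km.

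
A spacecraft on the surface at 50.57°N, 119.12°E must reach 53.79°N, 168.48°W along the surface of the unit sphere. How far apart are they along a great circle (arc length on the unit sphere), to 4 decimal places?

With latitudes φ₁ = 50.570°, φ₂ = 53.790° and longitude difference Δλ = 72.400°:
Haversine: a = sin²(Δφ/2) + cos φ₁ cos φ₂ sin²(Δλ/2) = 0.0008 + (0.6351)(0.5907)(0.3488) = 0.13167.
Central angle c = 2·arcsin(√a) = 0.74267 rad.
On the unit sphere the arc length equals the central angle: 0.7427.

0.7427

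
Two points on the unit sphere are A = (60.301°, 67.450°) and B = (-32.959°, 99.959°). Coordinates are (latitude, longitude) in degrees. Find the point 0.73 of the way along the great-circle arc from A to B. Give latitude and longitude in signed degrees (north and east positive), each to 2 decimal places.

-7.55°, 93.10°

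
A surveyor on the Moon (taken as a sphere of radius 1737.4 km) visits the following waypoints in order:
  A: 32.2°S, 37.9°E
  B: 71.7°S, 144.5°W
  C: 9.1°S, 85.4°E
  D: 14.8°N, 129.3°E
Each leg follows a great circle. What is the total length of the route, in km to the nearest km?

6628 km

Leg A→B: central angle 1.3280 rad, distance 2307.2 km.
Leg B→C: central angle 1.6204 rad, distance 2815.2 km.
Leg C→D: central angle 0.8665 rad, distance 1505.5 km.
Total: 2307.2 + 2815.2 + 1505.5 ≈ 6628 km.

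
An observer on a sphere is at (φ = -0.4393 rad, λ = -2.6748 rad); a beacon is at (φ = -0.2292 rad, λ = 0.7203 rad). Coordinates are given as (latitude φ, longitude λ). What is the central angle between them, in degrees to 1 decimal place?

139.2°

Let φ₁ = -0.4393 rad, φ₂ = -0.2292 rad, and Δλ = -2.8881 rad.
Haversine: a = sin²(Δφ/2) + cos φ₁ cos φ₂ sin²(Δλ/2) = 0.0110 + (0.9050)(0.9738)(0.9840) = 0.87829.
Central angle c = 2·arcsin(√a) = 2.42887 rad.
So the angular separation is 139.2°.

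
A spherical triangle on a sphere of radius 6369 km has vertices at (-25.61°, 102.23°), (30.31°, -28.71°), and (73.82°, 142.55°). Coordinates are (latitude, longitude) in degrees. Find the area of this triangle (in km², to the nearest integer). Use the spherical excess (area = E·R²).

93443913 km²

Side lengths (central angles): a = 1.3213, b = 1.7962, c = 2.3866 rad; semiperimeter s = 2.7521.
By l'Huilier's theorem, tan(E/4) = √[tan(s/2) tan((s−a)/2) tan((s−b)/2) tan((s−c)/2)], giving spherical excess E = 2.3036 rad.
Area = E·R² = 2.3036 × (6369)² ≈ 93443913 km².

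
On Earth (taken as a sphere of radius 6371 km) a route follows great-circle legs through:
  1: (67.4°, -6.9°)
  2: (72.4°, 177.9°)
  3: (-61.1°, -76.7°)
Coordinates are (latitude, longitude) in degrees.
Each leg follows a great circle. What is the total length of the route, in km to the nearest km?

21239 km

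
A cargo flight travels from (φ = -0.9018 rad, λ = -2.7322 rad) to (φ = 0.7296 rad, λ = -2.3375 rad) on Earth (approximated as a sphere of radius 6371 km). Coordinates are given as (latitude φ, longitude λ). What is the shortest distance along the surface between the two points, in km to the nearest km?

10621 km

Let φ₁ = -0.9018 rad, φ₂ = 0.7296 rad, and Δλ = 0.3947 rad.
Haversine: a = sin²(Δφ/2) + cos φ₁ cos φ₂ sin²(Δλ/2) = 0.5303 + (0.6202)(0.7454)(0.0384) = 0.54806.
Central angle c = 2·arcsin(√a) = 1.66706 rad.
Distance = R·c = 6371 × 1.6671 ≈ 10621 km.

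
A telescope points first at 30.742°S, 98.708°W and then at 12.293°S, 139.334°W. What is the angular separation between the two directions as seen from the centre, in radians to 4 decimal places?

With latitudes φ₁ = -30.742°, φ₂ = -12.293° and longitude difference Δλ = -40.626°:
Haversine: a = sin²(Δφ/2) + cos φ₁ cos φ₂ sin²(Δλ/2) = 0.0257 + (0.8595)(0.9771)(0.1205) = 0.12690.
Central angle c = 2·arcsin(√a) = 0.72846 rad.
So the angular separation is 0.7285 rad.

0.7285 rad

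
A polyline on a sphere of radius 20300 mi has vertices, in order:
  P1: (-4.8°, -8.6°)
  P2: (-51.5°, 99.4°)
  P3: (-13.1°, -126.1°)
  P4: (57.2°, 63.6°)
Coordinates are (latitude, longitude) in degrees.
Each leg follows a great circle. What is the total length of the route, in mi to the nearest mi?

Leg P1→P2: central angle 1.6973 rad, distance 34456.0 mi.
Leg P2→P3: central angle 1.8210 rad, distance 36966.1 mi.
Leg P3→P4: central angle 2.3611 rad, distance 47930.8 mi.
Total: 34456.0 + 36966.1 + 47930.8 ≈ 119353 mi.

119353 mi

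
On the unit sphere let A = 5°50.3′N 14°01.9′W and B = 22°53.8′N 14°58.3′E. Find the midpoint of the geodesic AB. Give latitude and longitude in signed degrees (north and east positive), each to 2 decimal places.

Central angle δ = 0.5715 rad. Interpolating on the sphere with fraction f = 0.5:
P = [sin((1−f)δ)·A + sin(fδ)·B] / sin δ = 0.5211·A + 0.5211·B in Cartesian coordinates,
giving P = (0.9667, -0.0017, 0.2558), i.e. latitude 14.82°, longitude -0.10°.

14.82°, -0.10°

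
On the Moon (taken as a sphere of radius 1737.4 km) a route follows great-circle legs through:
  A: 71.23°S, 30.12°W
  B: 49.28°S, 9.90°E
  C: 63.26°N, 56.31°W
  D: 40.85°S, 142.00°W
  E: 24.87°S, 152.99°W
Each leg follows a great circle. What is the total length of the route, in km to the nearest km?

Leg A→B: central angle 0.4984 rad, distance 865.9 km.
Leg B→C: central angle 2.1633 rad, distance 3758.5 km.
Leg C→D: central angle 2.1634 rad, distance 3758.8 km.
Leg D→E: central angle 0.3215 rad, distance 558.5 km.
Total: 865.9 + 3758.5 + 3758.8 + 558.5 ≈ 8942 km.

8942 km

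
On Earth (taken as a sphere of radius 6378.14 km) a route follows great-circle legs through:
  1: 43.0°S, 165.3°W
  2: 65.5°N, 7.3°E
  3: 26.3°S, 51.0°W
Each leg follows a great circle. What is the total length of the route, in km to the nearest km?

28845 km

Leg 1→2: central angle 2.7423 rad, distance 17491.1 km.
Leg 2→3: central angle 1.7801 rad, distance 11354.0 km.
Total: 17491.1 + 11354.0 ≈ 28845 km.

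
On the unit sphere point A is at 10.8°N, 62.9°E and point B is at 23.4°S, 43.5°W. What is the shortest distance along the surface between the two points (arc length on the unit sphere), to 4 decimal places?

Let φ₁ = 0.1885 rad, φ₂ = -0.4084 rad, and Δλ = -1.8570 rad.
cos c = sin φ₁ sin φ₂ + cos φ₁ cos φ₂ cos Δλ = (0.1874)(-0.3971) + (0.9823)(0.9178)(-0.2823) = -0.32895,
so c = arccos(-0.32895) = 1.90599 rad.
On the unit sphere the arc length equals the central angle: 1.9060.

1.9060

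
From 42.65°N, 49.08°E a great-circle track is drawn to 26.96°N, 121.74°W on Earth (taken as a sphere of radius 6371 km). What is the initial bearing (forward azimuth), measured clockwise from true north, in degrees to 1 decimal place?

Δλ = -170.820° = -2.9814 rad.
y = sin Δλ · cos φ₂ = (-0.1595)(0.8913) = -0.1422
x = cos φ₁ sin φ₂ − sin φ₁ cos φ₂ cos Δλ = (0.7355)(0.4534) − (0.6775)(0.8913)(-0.9872) = 0.9296
θ = atan2(y, x) = -8.70°; adding 360° gives 351.3°.

351.3°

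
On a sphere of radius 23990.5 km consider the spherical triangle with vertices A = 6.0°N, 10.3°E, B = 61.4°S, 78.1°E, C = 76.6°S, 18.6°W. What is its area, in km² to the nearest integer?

Side lengths (central angles): a = 0.5714, b = 1.4705, c = 1.4826 rad; semiperimeter s = 1.7623.
By l'Huilier's theorem, tan(E/4) = √[tan(s/2) tan((s−a)/2) tan((s−b)/2) tan((s−c)/2)], giving spherical excess E = 0.5184 rad.
Area = E·R² = 0.5184 × (23990.5)² ≈ 298352547 km².

298352547 km²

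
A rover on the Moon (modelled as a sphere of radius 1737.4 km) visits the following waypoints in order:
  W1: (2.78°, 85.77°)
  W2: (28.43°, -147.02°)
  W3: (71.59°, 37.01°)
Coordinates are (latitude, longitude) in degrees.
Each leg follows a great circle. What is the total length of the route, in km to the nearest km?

6079 km

Leg W1→W2: central angle 2.1038 rad, distance 3655.1 km.
Leg W2→W3: central angle 1.3952 rad, distance 2424.0 km.
Total: 3655.1 + 2424.0 ≈ 6079 km.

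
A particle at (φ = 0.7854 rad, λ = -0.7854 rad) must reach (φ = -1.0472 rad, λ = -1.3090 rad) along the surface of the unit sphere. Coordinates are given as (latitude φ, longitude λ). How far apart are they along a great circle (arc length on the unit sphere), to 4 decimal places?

With latitudes φ₁ = 45.000°, φ₂ = -60.000° and longitude difference Δλ = -30.000°:
cos c = sin φ₁ sin φ₂ + cos φ₁ cos φ₂ cos Δλ = (0.7071)(-0.8660) + (0.7071)(0.5000)(0.8660) = -0.30619,
so c = arccos(-0.30619) = 1.88198 rad.
On the unit sphere the arc length equals the central angle: 1.8820.

1.8820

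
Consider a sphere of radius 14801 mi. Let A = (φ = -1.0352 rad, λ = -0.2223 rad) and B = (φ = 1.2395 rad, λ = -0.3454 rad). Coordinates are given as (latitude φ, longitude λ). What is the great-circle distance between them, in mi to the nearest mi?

Let φ₁ = -1.0352 rad, φ₂ = 1.2395 rad, and Δλ = -0.1231 rad.
cos c = sin φ₁ sin φ₂ + cos φ₁ cos φ₂ cos Δλ = (-0.8600)(0.9456) + (0.5104)(0.3253)(0.9924) = -0.64845,
so c = arccos(-0.64845) = 2.27635 rad.
Distance = R·c = 14801 × 2.2763 ≈ 33692 mi.

33692 mi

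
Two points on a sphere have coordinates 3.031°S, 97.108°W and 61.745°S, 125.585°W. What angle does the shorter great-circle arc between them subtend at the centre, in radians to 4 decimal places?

Let φ₁ = -0.0529 rad, φ₂ = -1.0777 rad, and Δλ = -0.4970 rad.
Haversine: a = sin²(Δφ/2) + cos φ₁ cos φ₂ sin²(Δλ/2) = 0.2403 + (0.9986)(0.4734)(0.0605) = 0.26894.
Central angle c = 2·arcsin(√a) = 1.09042 rad.
So the angular separation is 1.0904 rad.

1.0904 rad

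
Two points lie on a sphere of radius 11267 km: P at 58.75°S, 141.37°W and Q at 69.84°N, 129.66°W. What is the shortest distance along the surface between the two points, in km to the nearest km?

Let φ₁ = -1.0254 rad, φ₂ = 1.2189 rad, and Δλ = 0.2044 rad.
Haversine: a = sin²(Δφ/2) + cos φ₁ cos φ₂ sin²(Δλ/2) = 0.8119 + (0.5188)(0.3446)(0.0104) = 0.81373.
Central angle c = 2·arcsin(√a) = 2.24909 rad.
Distance = R·c = 11267 × 2.2491 ≈ 25340 km.

25340 km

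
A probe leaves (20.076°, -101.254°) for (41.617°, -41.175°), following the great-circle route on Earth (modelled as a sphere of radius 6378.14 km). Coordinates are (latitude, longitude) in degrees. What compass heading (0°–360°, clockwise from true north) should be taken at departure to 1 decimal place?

Δλ = 60.079° = 1.0486 rad.
y = sin Δλ · cos φ₂ = (0.8667)(0.7476) = 0.6480
x = cos φ₁ sin φ₂ − sin φ₁ cos φ₂ cos Δλ = (0.9392)(0.6641) − (0.3433)(0.7476)(0.4988) = 0.4958
θ = atan2(y, x) = 52.58°, so the bearing is 52.6°.

52.6°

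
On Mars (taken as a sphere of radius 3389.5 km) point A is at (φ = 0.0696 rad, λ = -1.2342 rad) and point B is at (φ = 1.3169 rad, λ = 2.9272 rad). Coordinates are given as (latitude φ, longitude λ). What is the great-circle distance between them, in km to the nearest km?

Let φ₁ = 0.0696 rad, φ₂ = 1.3169 rad, and Δλ = -2.1218 rad.
cos c = sin φ₁ sin φ₂ + cos φ₁ cos φ₂ cos Δλ = (0.0695)(0.9679) + (0.9976)(0.2512)(-0.5235) = -0.06387,
so c = arccos(-0.06387) = 1.63471 rad.
Distance = R·c = 3389.5 × 1.6347 ≈ 5541 km.

5541 km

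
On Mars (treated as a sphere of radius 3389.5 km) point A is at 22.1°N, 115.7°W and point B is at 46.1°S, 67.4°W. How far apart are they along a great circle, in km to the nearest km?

4792 km

In radians: φ₁ = 0.3857, φ₂ = -0.8046, Δλ = 48.300° = 0.8430 rad.
cos c = sin φ₁ sin φ₂ + cos φ₁ cos φ₂ cos Δλ = (0.3762)(-0.7206) + (0.9265)(0.6934)(0.6652) = 0.15629,
so c = arccos(0.15629) = 1.41386 rad.
Distance = R·c = 3389.5 × 1.4139 ≈ 4792 km.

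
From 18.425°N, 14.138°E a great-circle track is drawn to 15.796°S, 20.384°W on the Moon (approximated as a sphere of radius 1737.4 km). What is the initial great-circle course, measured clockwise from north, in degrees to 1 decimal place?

227.0°

With φ₁ = 0.3216, φ₂ = -0.2757, Δλ = -0.6025 rad, the forward-azimuth formula gives
θ = atan2( sin Δλ cos φ₂ , cos φ₁ sin φ₂ − sin φ₁ cos φ₂ cos Δλ ) = atan2(-0.5453, -0.5088) = -133.02°.
Adding 360° brings this into [0°, 360°): 227.0°.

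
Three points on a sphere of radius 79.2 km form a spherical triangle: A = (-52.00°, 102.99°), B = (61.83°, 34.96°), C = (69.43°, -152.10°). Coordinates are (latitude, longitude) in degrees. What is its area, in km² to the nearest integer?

12729 km²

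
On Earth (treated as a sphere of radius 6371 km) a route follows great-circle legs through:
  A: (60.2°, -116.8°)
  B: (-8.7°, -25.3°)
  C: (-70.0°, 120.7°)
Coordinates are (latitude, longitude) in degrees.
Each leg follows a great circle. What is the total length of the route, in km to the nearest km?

Leg A→B: central angle 1.7154 rad, distance 10928.9 km.
Leg B→C: central angle 1.7094 rad, distance 10890.5 km.
Total: 10928.9 + 10890.5 ≈ 21819 km.

21819 km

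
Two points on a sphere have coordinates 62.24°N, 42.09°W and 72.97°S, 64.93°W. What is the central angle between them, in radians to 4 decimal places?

2.3752 rad

With latitudes φ₁ = 62.240°, φ₂ = -72.970° and longitude difference Δλ = -22.840°:
Haversine: a = sin²(Δφ/2) + cos φ₁ cos φ₂ sin²(Δλ/2) = 0.8548 + (0.4658)(0.2929)(0.0392) = 0.86019.
Central angle c = 2·arcsin(√a) = 2.37516 rad.
So the angular separation is 2.3752 rad.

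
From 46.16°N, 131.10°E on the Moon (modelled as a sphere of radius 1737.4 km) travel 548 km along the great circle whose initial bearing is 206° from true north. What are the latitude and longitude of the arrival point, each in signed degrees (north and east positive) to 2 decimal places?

Angular distance δ = d/R = 548/1737.4 = 0.31541 rad; initial bearing θ = 3.5954 rad.
sin φ₂ = sin φ₁ cos δ + cos φ₁ sin δ cos θ = (0.7213)(0.9507) + (0.6926)(0.3102)(-0.8988) = 0.4926, so φ₂ = 29.51°.
Δλ = atan2(sin θ sin δ cos φ₁, cos δ − sin φ₁ sin φ₂) = atan2(-0.0942, 0.5954) = -8.990°.
λ₂ = 131.100° − 8.990° = 122.11°.

29.51°, 122.11°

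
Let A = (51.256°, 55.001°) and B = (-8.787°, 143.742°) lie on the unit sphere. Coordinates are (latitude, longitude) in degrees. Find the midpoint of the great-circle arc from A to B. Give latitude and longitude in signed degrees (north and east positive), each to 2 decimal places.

The central angle between A and B is δ = 1.6766 rad.
With f = 0.5, the slerp weights are sin((1−f)δ)/sin δ = 0.7477 and sin(fδ)/sin δ = 0.7477.
Weighted sum of the unit vectors: (0.7477)·(0.3590,0.5127,0.7800) + (0.7477)·(-0.7969,0.5845,-0.1528) = (-0.3274, 0.8203, 0.4689).
Converting back: φ = atan2(z, √(x²+y²)) = 27.96°, λ = atan2(y, x) = 111.76°.

27.96°, 111.76°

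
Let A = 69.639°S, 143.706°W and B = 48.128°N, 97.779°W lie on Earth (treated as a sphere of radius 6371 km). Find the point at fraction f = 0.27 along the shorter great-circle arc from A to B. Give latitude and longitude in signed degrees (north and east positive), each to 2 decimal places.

-39.02°, -120.19°

Central angle δ = 2.1372 rad. Interpolating on the sphere with fraction f = 0.27:
P = [sin((1−f)δ)·A + sin(fδ)·B] / sin δ = 1.1850·A + 0.6465·B in Cartesian coordinates,
giving P = (-0.3907, -0.6716, -0.6295), i.e. latitude -39.02°, longitude -120.19°.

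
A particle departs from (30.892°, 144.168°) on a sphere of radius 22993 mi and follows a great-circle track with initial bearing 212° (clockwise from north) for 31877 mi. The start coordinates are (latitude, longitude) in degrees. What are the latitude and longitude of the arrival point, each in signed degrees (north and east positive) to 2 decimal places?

-38.41°, 102.50°

Angular distance δ = d/R = 31877/22993 = 1.38638 rad; initial bearing θ = 3.7001 rad.
sin φ₂ = sin φ₁ cos δ + cos φ₁ sin δ cos θ = (0.5134)(0.1834) + (0.8581)(0.9830)(-0.8480) = -0.6213, so φ₂ = -38.41°.
Δλ = atan2(sin θ sin δ cos φ₁, cos δ − sin φ₁ sin φ₂) = atan2(-0.4470, 0.5023) = -41.666°.
λ₂ = 144.168° − 41.666° = 102.50°.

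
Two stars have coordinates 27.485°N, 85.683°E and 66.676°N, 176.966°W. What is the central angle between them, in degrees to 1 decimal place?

With latitudes φ₁ = 27.485°, φ₂ = 66.676° and longitude difference Δλ = 97.351°:
Haversine: a = sin²(Δφ/2) + cos φ₁ cos φ₂ sin²(Δλ/2) = 0.1125 + (0.8871)(0.3959)(0.5640) = 0.31057.
Central angle c = 2·arcsin(√a) = 1.18223 rad.
So the angular separation is 67.7°.

67.7°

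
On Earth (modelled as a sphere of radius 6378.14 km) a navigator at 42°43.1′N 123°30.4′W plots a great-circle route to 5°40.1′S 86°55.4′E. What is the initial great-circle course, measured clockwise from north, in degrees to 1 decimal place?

Δλ = -149.570° = -2.6105 rad.
y = sin Δλ · cos φ₂ = (-0.5065)(0.9951) = -0.5040
x = cos φ₁ sin φ₂ − sin φ₁ cos φ₂ cos Δλ = (0.7347)(-0.0988) − (0.6784)(0.9951)(-0.8622) = 0.5095
θ = atan2(y, x) = -44.69°; adding 360° gives 315.3°.

315.3°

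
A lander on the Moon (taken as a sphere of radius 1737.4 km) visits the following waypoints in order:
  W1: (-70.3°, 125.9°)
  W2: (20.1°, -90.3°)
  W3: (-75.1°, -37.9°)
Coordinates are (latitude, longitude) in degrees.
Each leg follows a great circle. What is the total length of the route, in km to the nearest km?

Leg W1→W2: central angle 2.1883 rad, distance 3801.9 km.
Leg W2→W3: central angle 1.7566 rad, distance 3052.0 km.
Total: 3801.9 + 3052.0 ≈ 6854 km.

6854 km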